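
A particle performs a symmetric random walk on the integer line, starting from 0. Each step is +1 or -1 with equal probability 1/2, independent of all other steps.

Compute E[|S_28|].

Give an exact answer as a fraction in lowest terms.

S_28 takes values m ≡ 0 (mod 2) with |m| ≤ 28; P(S_28=m) = C(28,(28+m)/2)/2^28.
Total paths: 2^28 = 268435456
Distribution: P(S=-28)=1/268435456, P(S=-26)=28/268435456, P(S=-24)=378/268435456, P(S=-22)=3276/268435456, P(S=-20)=20475/268435456, P(S=-18)=98280/268435456, P(S=-16)=376740/268435456, P(S=-14)=1184040/268435456, P(S=-12)=3108105/268435456, P(S=-10)=6906900/268435456, P(S=-8)=13123110/268435456, P(S=-6)=21474180/268435456, P(S=-4)=30421755/268435456, P(S=-2)=37442160/268435456, P(S=0)=40116600/268435456, P(S=2)=37442160/268435456, P(S=4)=30421755/268435456, P(S=6)=21474180/268435456, P(S=8)=13123110/268435456, P(S=10)=6906900/268435456, P(S=12)=3108105/268435456, P(S=14)=1184040/268435456, P(S=16)=376740/268435456, P(S=18)=98280/268435456, P(S=20)=20475/268435456, P(S=22)=3276/268435456, P(S=24)=378/268435456, P(S=26)=28/268435456, P(S=28)=1/268435456
E[|S_28|] = Σ_m |m|·P(S_28=m) = 1123264800/268435456 = 35102025/8388608

Answer: 35102025/8388608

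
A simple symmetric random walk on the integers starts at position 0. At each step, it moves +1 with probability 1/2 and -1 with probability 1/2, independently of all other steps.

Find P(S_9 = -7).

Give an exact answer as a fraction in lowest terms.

Answer: 9/512

Derivation:
To reach position -7 after 9 steps: need 1 step of +1 and 8 of -1.
Favorable paths: C(9,1) = 9
Total paths: 2^9 = 512
P = 9/512 = 9/512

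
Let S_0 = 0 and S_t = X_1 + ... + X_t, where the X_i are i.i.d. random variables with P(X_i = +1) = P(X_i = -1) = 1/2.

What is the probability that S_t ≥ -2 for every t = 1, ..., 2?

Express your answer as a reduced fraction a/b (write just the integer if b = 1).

Let f(t,s) = #length-t paths at position s with S_1..S_t all ≥ -2.
f(t,s) = f(t-1,s-1) + f(t-1,s+1) for s ≥ -2; f(t,s) = 0 for s < -2.
t=0: f(0,0)=1
t=1: f(1,-1)=1 f(1,1)=1
t=2: f(2,-2)=1 f(2,0)=2 f(2,2)=1
Σ_s f(2,s) = 4
P = 4/4 = 1

Answer: 1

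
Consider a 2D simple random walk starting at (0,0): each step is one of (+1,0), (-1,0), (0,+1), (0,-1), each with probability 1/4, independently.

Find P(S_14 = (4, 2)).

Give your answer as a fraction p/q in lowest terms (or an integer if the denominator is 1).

Let h be the number of horizontal steps (so 14-h are vertical). To end at (4,2) need (h+4)/2 right-steps and ((14-h)+2)/2 up-steps.
Sum over h with 4 ≤ h ≤ 12, h ≡ 0 (mod 2), 14-h ≡ 0 (mod 2):
h=4: C(14,4)·C(4,4)·C(10,6) = 1001·1·210 = 210210
h=6: C(14,6)·C(6,5)·C(8,5) = 3003·6·56 = 1009008
h=8: C(14,8)·C(8,6)·C(6,4) = 3003·28·15 = 1261260
h=10: C(14,10)·C(10,7)·C(4,3) = 1001·120·4 = 480480
h=12: C(14,12)·C(12,8)·C(2,2) = 91·495·1 = 45045
Total favorable: 3006003
Total paths: 4^14 = 268435456
P = 3006003/268435456 = 3006003/268435456

Answer: 3006003/268435456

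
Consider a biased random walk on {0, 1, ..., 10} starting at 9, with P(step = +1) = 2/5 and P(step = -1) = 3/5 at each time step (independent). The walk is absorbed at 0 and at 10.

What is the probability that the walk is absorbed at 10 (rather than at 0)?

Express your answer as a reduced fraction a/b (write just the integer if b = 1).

Answer: 38342/58025

Derivation:
Biased walk: p = 2/5, q = 3/5, r = q/p = 3/2
Gambler's ruin: P(hit 10 before 0 | start at 9) = (1 - r^a)/(1 - r^N)
r^9 = 19683/512; r^10 = 59049/1024
P = (1 - 19683/512) / (1 - 59049/1024) = -19171/512 / -58025/1024 = 38342/58025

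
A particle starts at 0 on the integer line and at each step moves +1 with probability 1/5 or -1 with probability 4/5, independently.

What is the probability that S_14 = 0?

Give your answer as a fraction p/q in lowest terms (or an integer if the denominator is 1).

Answer: 56229888/6103515625

Derivation:
To be at 0 after 14 steps: need exactly 7 steps of +1 and 7 of -1.
Number of such sequences: C(14,7) = 3432
Each has probability (1/5)^7 · (4/5)^7 = 16384/6103515625
P = 3432 · 16384/6103515625 = 56229888/6103515625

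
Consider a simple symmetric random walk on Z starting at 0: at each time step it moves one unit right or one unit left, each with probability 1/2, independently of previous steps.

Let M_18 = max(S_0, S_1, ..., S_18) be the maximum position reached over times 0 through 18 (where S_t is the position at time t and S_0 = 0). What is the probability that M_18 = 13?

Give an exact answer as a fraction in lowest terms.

Answer: 153/262144

Derivation:
Let M_18 = max(S_0,...,S_18). Use the reflection principle: for j ≥ 1, #{paths with M_18 ≥ j} = #{S_18 ≥ j} + #{S_18 ≥ j+1}.
By reflection, #{M_18 ≥ 13} = #{S_18 ≥ 13} + #{S_18 ≥ 14} = 172 + 172 = 344.
#{M_18 ≥ 14} = #{S_18 ≥ 14} + #{S_18 ≥ 15} = 172 + 19 = 191.
#{M_18 = 13} = 344 - 191 = 153.
P(M_18 = 13) = 153/262144 = 153/262144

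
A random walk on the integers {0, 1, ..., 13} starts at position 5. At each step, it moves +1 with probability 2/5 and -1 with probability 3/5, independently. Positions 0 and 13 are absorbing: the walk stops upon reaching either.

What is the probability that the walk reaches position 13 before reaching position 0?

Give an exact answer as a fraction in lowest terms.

Answer: 54016/1586131

Derivation:
Biased walk: p = 2/5, q = 3/5, r = q/p = 3/2
Gambler's ruin: P(hit 13 before 0 | start at 5) = (1 - r^a)/(1 - r^N)
r^5 = 243/32; r^13 = 1594323/8192
P = (1 - 243/32) / (1 - 1594323/8192) = -211/32 / -1586131/8192 = 54016/1586131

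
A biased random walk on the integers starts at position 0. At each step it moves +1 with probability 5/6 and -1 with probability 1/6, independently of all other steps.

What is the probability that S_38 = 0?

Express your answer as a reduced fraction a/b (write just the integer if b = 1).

To be at 0 after 38 steps: need exactly 19 steps of +1 and 19 of -1.
Number of such sequences: C(38,19) = 35345263800
Each has probability (5/6)^19 · (1/6)^19 = 19073486328125/371319292745659279662190166016
P = 35345263800 · 19073486328125/371319292745659279662190166016 = 28089891910552978515625/15471637197735803319257923584

Answer: 28089891910552978515625/15471637197735803319257923584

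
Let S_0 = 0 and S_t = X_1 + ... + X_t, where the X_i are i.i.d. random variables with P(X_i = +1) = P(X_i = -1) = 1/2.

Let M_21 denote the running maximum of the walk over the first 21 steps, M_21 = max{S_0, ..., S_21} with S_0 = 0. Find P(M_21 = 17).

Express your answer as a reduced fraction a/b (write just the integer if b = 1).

Answer: 105/1048576

Derivation:
Let M_21 = max(S_0,...,S_21). Use the reflection principle: for j ≥ 1, #{paths with M_21 ≥ j} = #{S_21 ≥ j} + #{S_21 ≥ j+1}.
By reflection, #{M_21 ≥ 17} = #{S_21 ≥ 17} + #{S_21 ≥ 18} = 232 + 22 = 254.
#{M_21 ≥ 18} = #{S_21 ≥ 18} + #{S_21 ≥ 19} = 22 + 22 = 44.
#{M_21 = 17} = 254 - 44 = 210.
P(M_21 = 17) = 210/2097152 = 105/1048576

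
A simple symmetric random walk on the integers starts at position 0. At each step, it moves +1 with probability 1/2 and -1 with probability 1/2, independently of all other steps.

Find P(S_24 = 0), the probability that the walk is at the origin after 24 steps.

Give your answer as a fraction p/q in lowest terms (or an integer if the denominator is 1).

To return to 0 after 24 steps: need exactly 12 steps of +1 and 12 of -1.
Favorable paths: C(24,12) = 2704156
Total paths: 2^24 = 16777216
P = 2704156/16777216 = 676039/4194304

Answer: 676039/4194304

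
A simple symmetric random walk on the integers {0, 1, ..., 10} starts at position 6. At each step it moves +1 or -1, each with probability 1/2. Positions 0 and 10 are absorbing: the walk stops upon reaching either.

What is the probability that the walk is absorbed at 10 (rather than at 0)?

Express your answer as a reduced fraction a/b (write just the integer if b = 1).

Symmetric walk (p = 1/2): the harmonic-function argument gives P(hit 10 before 0 | start at 6) = a/N.
P = 6/10 = 3/5

Answer: 3/5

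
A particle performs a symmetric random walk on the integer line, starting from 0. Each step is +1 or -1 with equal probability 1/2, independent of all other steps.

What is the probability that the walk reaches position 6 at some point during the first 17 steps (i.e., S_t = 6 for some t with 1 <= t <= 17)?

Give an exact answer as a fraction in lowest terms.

Count via complement. Let g(t,s) = #length-t paths at position s with S_1..S_t all ≠ 6.
g(t,s) = g(t-1,s-1) + g(t-1,s+1) for s ≠ 6; g(t,6) = 0.
t=0: g(0,0)=1
t=1: g(1,-1)=1 g(1,1)=1
t=2: g(2,-2)=1 g(2,0)=2 g(2,2)=1
t=3: g(3,-3)=1 g(3,-1)=3 g(3,1)=3 g(3,3)=1
t=4: g(4,-4)=1 g(4,-2)=4 g(4,0)=6 g(4,2)=4 g(4,4)=1
t=5: g(5,-5)=1 g(5,-3)=5 g(5,-1)=10 g(5,1)=10 g(5,3)=5 g(5,5)=1
t=6: g(6,-6)=1 g(6,-4)=6 g(6,-2)=15 g(6,0)=20 g(6,2)=15 g(6,4)=6
t=7: g(7,-7)=1 g(7,-5)=7 g(7,-3)=21 g(7,-1)=35 g(7,1)=35 g(7,3)=21 g(7,5)=6
t=8: g(8,-8)=1 g(8,-6)=8 g(8,-4)=28 g(8,-2)=56 g(8,0)=70 g(8,2)=56 g(8,4)=27
t=9: g(9,-9)=1 g(9,-7)=9 g(9,-5)=36 g(9,-3)=84 g(9,-1)=126 g(9,1)=126 g(9,3)=83 g(9,5)=27
t=10: g(10,-10)=1 g(10,-8)=10 g(10,-6)=45 g(10,-4)=120 g(10,-2)=210 g(10,0)=252 g(10,2)=209 g(10,4)=110
t=11: g(11,-11)=1 g(11,-9)=11 g(11,-7)=55 g(11,-5)=165 g(11,-3)=330 g(11,-1)=462 g(11,1)=461 g(11,3)=319 g(11,5)=110
t=12: g(12,-12)=1 g(12,-10)=12 g(12,-8)=66 g(12,-6)=220 g(12,-4)=495 g(12,-2)=792 g(12,0)=923 g(12,2)=780 g(12,4)=429
t=13: g(13,-13)=1 g(13,-11)=13 g(13,-9)=78 g(13,-7)=286 g(13,-5)=715 g(13,-3)=1287 g(13,-1)=1715 g(13,1)=1703 g(13,3)=1209 g(13,5)=429
t=14: g(14,-14)=1 g(14,-12)=14 g(14,-10)=91 g(14,-8)=364 g(14,-6)=1001 g(14,-4)=2002 g(14,-2)=3002 g(14,0)=3418 g(14,2)=2912 g(14,4)=1638
t=15: g(15,-15)=1 g(15,-13)=15 g(15,-11)=105 g(15,-9)=455 g(15,-7)=1365 g(15,-5)=3003 g(15,-3)=5004 g(15,-1)=6420 g(15,1)=6330 g(15,3)=4550 g(15,5)=1638
t=16: g(16,-16)=1 g(16,-14)=16 g(16,-12)=120 g(16,-10)=560 g(16,-8)=1820 g(16,-6)=4368 g(16,-4)=8007 g(16,-2)=11424 g(16,0)=12750 g(16,2)=10880 g(16,4)=6188
t=17: g(17,-17)=1 g(17,-15)=17 g(17,-13)=136 g(17,-11)=680 g(17,-9)=2380 g(17,-7)=6188 g(17,-5)=12375 g(17,-3)=19431 g(17,-1)=24174 g(17,1)=23630 g(17,3)=17068 g(17,5)=6188
Paths never hitting 6: Σ_s g(17,s) = 112268
Paths hitting 6: 2^17 - 112268 = 18804
P = 18804/131072 = 4701/32768

Answer: 4701/32768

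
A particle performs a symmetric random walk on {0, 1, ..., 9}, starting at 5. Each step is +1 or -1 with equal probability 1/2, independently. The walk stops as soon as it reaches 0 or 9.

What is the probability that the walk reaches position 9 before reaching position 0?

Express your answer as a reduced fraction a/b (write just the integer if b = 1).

Symmetric walk (p = 1/2): the harmonic-function argument gives P(hit 9 before 0 | start at 5) = a/N.
P = 5/9 = 5/9

Answer: 5/9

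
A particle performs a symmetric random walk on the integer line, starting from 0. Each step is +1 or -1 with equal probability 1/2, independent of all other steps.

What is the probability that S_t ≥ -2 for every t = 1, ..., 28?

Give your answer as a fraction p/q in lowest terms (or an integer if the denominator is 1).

Let f(t,s) = #length-t paths at position s with S_1..S_t all ≥ -2.
f(t,s) = f(t-1,s-1) + f(t-1,s+1) for s ≥ -2; f(t,s) = 0 for s < -2.
t=0: f(0,0)=1
t=1: f(1,-1)=1 f(1,1)=1
t=2: f(2,-2)=1 f(2,0)=2 f(2,2)=1
t=3: f(3,-1)=3 f(3,1)=3 f(3,3)=1
t=4: f(4,-2)=3 f(4,0)=6 f(4,2)=4 f(4,4)=1
t=5: f(5,-1)=9 f(5,1)=10 f(5,3)=5 f(5,5)=1
t=6: f(6,-2)=9 f(6,0)=19 f(6,2)=15 f(6,4)=6 f(6,6)=1
t=7: f(7,-1)=28 f(7,1)=34 f(7,3)=21 f(7,5)=7 f(7,7)=1
t=8: f(8,-2)=28 f(8,0)=62 f(8,2)=55 f(8,4)=28 f(8,6)=8 f(8,8)=1
t=9: f(9,-1)=90 f(9,1)=117 f(9,3)=83 f(9,5)=36 f(9,7)=9 f(9,9)=1
t=10: f(10,-2)=90 f(10,0)=207 f(10,2)=200 f(10,4)=119 f(10,6)=45 f(10,8)=10 f(10,10)=1
t=11: f(11,-1)=297 f(11,1)=407 f(11,3)=319 f(11,5)=164 f(11,7)=55 f(11,9)=11 f(11,11)=1
t=12: f(12,-2)=297 f(12,0)=704 f(12,2)=726 f(12,4)=483 f(12,6)=219 f(12,8)=66 f(12,10)=12 f(12,12)=1
t=13: f(13,-1)=1001 f(13,1)=1430 f(13,3)=1209 f(13,5)=702 f(13,7)=285 f(13,9)=78 f(13,11)=13 f(13,13)=1
t=14: f(14,-2)=1001 f(14,0)=2431 f(14,2)=2639 f(14,4)=1911 f(14,6)=987 f(14,8)=363 f(14,10)=91 f(14,12)=14 f(14,14)=1
t=15: f(15,-1)=3432 f(15,1)=5070 f(15,3)=4550 f(15,5)=2898 f(15,7)=1350 f(15,9)=454 f(15,11)=105 f(15,13)=15 f(15,15)=1
t=16: f(16,-2)=3432 f(16,0)=8502 f(16,2)=9620 f(16,4)=7448 f(16,6)=4248 f(16,8)=1804 f(16,10)=559 f(16,12)=120 f(16,14)=16 f(16,16)=1
t=17: f(17,-1)=11934 f(17,1)=18122 f(17,3)=17068 f(17,5)=11696 f(17,7)=6052 f(17,9)=2363 f(17,11)=679 f(17,13)=136 f(17,15)=17 f(17,17)=1
t=18: f(18,-2)=11934 f(18,0)=30056 f(18,2)=35190 f(18,4)=28764 f(18,6)=17748 f(18,8)=8415 f(18,10)=3042 f(18,12)=815 f(18,14)=153 f(18,16)=18 f(18,18)=1
t=19: f(19,-1)=41990 f(19,1)=65246 f(19,3)=63954 f(19,5)=46512 f(19,7)=26163 f(19,9)=11457 f(19,11)=3857 f(19,13)=968 f(19,15)=171 f(19,17)=19 f(19,19)=1
t=20: f(20,-2)=41990 f(20,0)=107236 f(20,2)=129200 f(20,4)=110466 f(20,6)=72675 f(20,8)=37620 f(20,10)=15314 f(20,12)=4825 f(20,14)=1139 f(20,16)=190 f(20,18)=20 f(20,20)=1
t=21: f(21,-1)=149226 f(21,1)=236436 f(21,3)=239666 f(21,5)=183141 f(21,7)=110295 f(21,9)=52934 f(21,11)=20139 f(21,13)=5964 f(21,15)=1329 f(21,17)=210 f(21,19)=21 f(21,21)=1
t=22: f(22,-2)=149226 f(22,0)=385662 f(22,2)=476102 f(22,4)=422807 f(22,6)=293436 f(22,8)=163229 f(22,10)=73073 f(22,12)=26103 f(22,14)=7293 f(22,16)=1539 f(22,18)=231 f(22,20)=22 f(22,22)=1
t=23: f(23,-1)=534888 f(23,1)=861764 f(23,3)=898909 f(23,5)=716243 f(23,7)=456665 f(23,9)=236302 f(23,11)=99176 f(23,13)=33396 f(23,15)=8832 f(23,17)=1770 f(23,19)=253 f(23,21)=23 f(23,23)=1
t=24: f(24,-2)=534888 f(24,0)=1396652 f(24,2)=1760673 f(24,4)=1615152 f(24,6)=1172908 f(24,8)=692967 f(24,10)=335478 f(24,12)=132572 f(24,14)=42228 f(24,16)=10602 f(24,18)=2023 f(24,20)=276 f(24,22)=24 f(24,24)=1
t=25: f(25,-1)=1931540 f(25,1)=3157325 f(25,3)=3375825 f(25,5)=2788060 f(25,7)=1865875 f(25,9)=1028445 f(25,11)=468050 f(25,13)=174800 f(25,15)=52830 f(25,17)=12625 f(25,19)=2299 f(25,21)=300 f(25,23)=25 f(25,25)=1
t=26: f(26,-2)=1931540 f(26,0)=5088865 f(26,2)=6533150 f(26,4)=6163885 f(26,6)=4653935 f(26,8)=2894320 f(26,10)=1496495 f(26,12)=642850 f(26,14)=227630 f(26,16)=65455 f(26,18)=14924 f(26,20)=2599 f(26,22)=325 f(26,24)=26 f(26,26)=1
t=27: f(27,-1)=7020405 f(27,1)=11622015 f(27,3)=12697035 f(27,5)=10817820 f(27,7)=7548255 f(27,9)=4390815 f(27,11)=2139345 f(27,13)=870480 f(27,15)=293085 f(27,17)=80379 f(27,19)=17523 f(27,21)=2924 f(27,23)=351 f(27,25)=27 f(27,27)=1
t=28: f(28,-2)=7020405 f(28,0)=18642420 f(28,2)=24319050 f(28,4)=23514855 f(28,6)=18366075 f(28,8)=11939070 f(28,10)=6530160 f(28,12)=3009825 f(28,14)=1163565 f(28,16)=373464 f(28,18)=97902 f(28,20)=20447 f(28,22)=3275 f(28,24)=378 f(28,26)=28 f(28,28)=1
Σ_s f(28,s) = 115000920
P = 115000920/268435456 = 14375115/33554432

Answer: 14375115/33554432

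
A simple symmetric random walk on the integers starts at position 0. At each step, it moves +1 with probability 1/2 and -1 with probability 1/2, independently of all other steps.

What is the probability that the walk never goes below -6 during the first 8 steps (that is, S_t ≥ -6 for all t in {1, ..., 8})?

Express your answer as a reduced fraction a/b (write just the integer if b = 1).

Let f(t,s) = #length-t paths at position s with S_1..S_t all ≥ -6.
f(t,s) = f(t-1,s-1) + f(t-1,s+1) for s ≥ -6; f(t,s) = 0 for s < -6.
t=0: f(0,0)=1
t=1: f(1,-1)=1 f(1,1)=1
t=2: f(2,-2)=1 f(2,0)=2 f(2,2)=1
t=3: f(3,-3)=1 f(3,-1)=3 f(3,1)=3 f(3,3)=1
t=4: f(4,-4)=1 f(4,-2)=4 f(4,0)=6 f(4,2)=4 f(4,4)=1
t=5: f(5,-5)=1 f(5,-3)=5 f(5,-1)=10 f(5,1)=10 f(5,3)=5 f(5,5)=1
t=6: f(6,-6)=1 f(6,-4)=6 f(6,-2)=15 f(6,0)=20 f(6,2)=15 f(6,4)=6 f(6,6)=1
t=7: f(7,-5)=7 f(7,-3)=21 f(7,-1)=35 f(7,1)=35 f(7,3)=21 f(7,5)=7 f(7,7)=1
t=8: f(8,-6)=7 f(8,-4)=28 f(8,-2)=56 f(8,0)=70 f(8,2)=56 f(8,4)=28 f(8,6)=8 f(8,8)=1
Σ_s f(8,s) = 254
P = 254/256 = 127/128

Answer: 127/128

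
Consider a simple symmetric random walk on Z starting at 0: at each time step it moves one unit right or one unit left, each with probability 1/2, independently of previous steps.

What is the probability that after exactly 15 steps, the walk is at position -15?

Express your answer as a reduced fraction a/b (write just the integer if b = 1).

To reach position -15 after 15 steps: need 0 steps of +1 and 15 of -1.
Favorable paths: C(15,0) = 1
Total paths: 2^15 = 32768
P = 1/32768 = 1/32768

Answer: 1/32768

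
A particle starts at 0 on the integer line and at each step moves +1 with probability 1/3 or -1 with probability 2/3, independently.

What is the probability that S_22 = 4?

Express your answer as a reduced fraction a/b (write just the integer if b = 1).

To reach position 4 after 22 steps: need 13 steps of +1 and 9 steps of -1.
Number of such sequences: C(22,13) = 497420
Each has probability (1/3)^13 · (2/3)^9 = 512/31381059609
P = 497420 · 512/31381059609 = 254679040/31381059609

Answer: 254679040/31381059609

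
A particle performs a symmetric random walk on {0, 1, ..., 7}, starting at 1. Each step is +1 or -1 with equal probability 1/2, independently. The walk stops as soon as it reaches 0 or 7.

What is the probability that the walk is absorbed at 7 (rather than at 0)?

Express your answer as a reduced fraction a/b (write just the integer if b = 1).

Answer: 1/7

Derivation:
Symmetric walk (p = 1/2): the harmonic-function argument gives P(hit 7 before 0 | start at 1) = a/N.
P = 1/7 = 1/7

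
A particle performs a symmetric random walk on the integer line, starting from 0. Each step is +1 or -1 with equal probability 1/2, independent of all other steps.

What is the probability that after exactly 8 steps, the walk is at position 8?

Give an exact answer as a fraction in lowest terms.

To reach position 8 after 8 steps: need 8 steps of +1 and 0 of -1.
Favorable paths: C(8,8) = 1
Total paths: 2^8 = 256
P = 1/256 = 1/256

Answer: 1/256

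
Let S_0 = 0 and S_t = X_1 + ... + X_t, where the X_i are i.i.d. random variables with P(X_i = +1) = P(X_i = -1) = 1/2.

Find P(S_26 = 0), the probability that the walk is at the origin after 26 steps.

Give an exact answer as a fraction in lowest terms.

Answer: 1300075/8388608

Derivation:
To return to 0 after 26 steps: need exactly 13 steps of +1 and 13 of -1.
Favorable paths: C(26,13) = 10400600
Total paths: 2^26 = 67108864
P = 10400600/67108864 = 1300075/8388608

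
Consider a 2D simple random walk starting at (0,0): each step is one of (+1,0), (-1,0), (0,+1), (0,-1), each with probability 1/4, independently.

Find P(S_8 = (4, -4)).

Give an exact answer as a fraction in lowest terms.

Answer: 35/32768

Derivation:
Let h be the number of horizontal steps (so 8-h are vertical). To end at (4,-4) need (h+4)/2 right-steps and ((8-h)-4)/2 up-steps.
Sum over h with 4 ≤ h ≤ 4, h ≡ 0 (mod 2), 8-h ≡ 0 (mod 2):
h=4: C(8,4)·C(4,4)·C(4,0) = 70·1·1 = 70
Total favorable: 70
Total paths: 4^8 = 65536
P = 70/65536 = 35/32768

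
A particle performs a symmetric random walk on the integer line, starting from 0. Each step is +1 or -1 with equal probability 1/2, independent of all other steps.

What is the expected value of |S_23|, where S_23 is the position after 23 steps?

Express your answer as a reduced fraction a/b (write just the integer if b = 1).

Answer: 2028117/524288

Derivation:
S_23 takes values m ≡ 1 (mod 2) with |m| ≤ 23; P(S_23=m) = C(23,(23+m)/2)/2^23.
Total paths: 2^23 = 8388608
Distribution: P(S=-23)=1/8388608, P(S=-21)=23/8388608, P(S=-19)=253/8388608, P(S=-17)=1771/8388608, P(S=-15)=8855/8388608, P(S=-13)=33649/8388608, P(S=-11)=100947/8388608, P(S=-9)=245157/8388608, P(S=-7)=490314/8388608, P(S=-5)=817190/8388608, P(S=-3)=1144066/8388608, P(S=-1)=1352078/8388608, P(S=1)=1352078/8388608, P(S=3)=1144066/8388608, P(S=5)=817190/8388608, P(S=7)=490314/8388608, P(S=9)=245157/8388608, P(S=11)=100947/8388608, P(S=13)=33649/8388608, P(S=15)=8855/8388608, P(S=17)=1771/8388608, P(S=19)=253/8388608, P(S=21)=23/8388608, P(S=23)=1/8388608
E[|S_23|] = Σ_m |m|·P(S_23=m) = 32449872/8388608 = 2028117/524288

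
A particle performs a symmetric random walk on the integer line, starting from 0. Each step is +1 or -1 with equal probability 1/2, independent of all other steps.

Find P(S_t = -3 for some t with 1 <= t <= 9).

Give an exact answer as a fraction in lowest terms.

Count via complement. Let g(t,s) = #length-t paths at position s with S_1..S_t all ≠ -3.
g(t,s) = g(t-1,s-1) + g(t-1,s+1) for s ≠ -3; g(t,-3) = 0.
t=0: g(0,0)=1
t=1: g(1,-1)=1 g(1,1)=1
t=2: g(2,-2)=1 g(2,0)=2 g(2,2)=1
t=3: g(3,-1)=3 g(3,1)=3 g(3,3)=1
t=4: g(4,-2)=3 g(4,0)=6 g(4,2)=4 g(4,4)=1
t=5: g(5,-1)=9 g(5,1)=10 g(5,3)=5 g(5,5)=1
t=6: g(6,-2)=9 g(6,0)=19 g(6,2)=15 g(6,4)=6 g(6,6)=1
t=7: g(7,-1)=28 g(7,1)=34 g(7,3)=21 g(7,5)=7 g(7,7)=1
t=8: g(8,-2)=28 g(8,0)=62 g(8,2)=55 g(8,4)=28 g(8,6)=8 g(8,8)=1
t=9: g(9,-1)=90 g(9,1)=117 g(9,3)=83 g(9,5)=36 g(9,7)=9 g(9,9)=1
Paths never hitting -3: Σ_s g(9,s) = 336
Paths hitting -3: 2^9 - 336 = 176
P = 176/512 = 11/32

Answer: 11/32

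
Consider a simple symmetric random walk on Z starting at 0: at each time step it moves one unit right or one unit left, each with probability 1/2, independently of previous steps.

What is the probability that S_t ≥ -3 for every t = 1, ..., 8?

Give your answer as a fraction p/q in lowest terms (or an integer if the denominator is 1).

Let f(t,s) = #length-t paths at position s with S_1..S_t all ≥ -3.
f(t,s) = f(t-1,s-1) + f(t-1,s+1) for s ≥ -3; f(t,s) = 0 for s < -3.
t=0: f(0,0)=1
t=1: f(1,-1)=1 f(1,1)=1
t=2: f(2,-2)=1 f(2,0)=2 f(2,2)=1
t=3: f(3,-3)=1 f(3,-1)=3 f(3,1)=3 f(3,3)=1
t=4: f(4,-2)=4 f(4,0)=6 f(4,2)=4 f(4,4)=1
t=5: f(5,-3)=4 f(5,-1)=10 f(5,1)=10 f(5,3)=5 f(5,5)=1
t=6: f(6,-2)=14 f(6,0)=20 f(6,2)=15 f(6,4)=6 f(6,6)=1
t=7: f(7,-3)=14 f(7,-1)=34 f(7,1)=35 f(7,3)=21 f(7,5)=7 f(7,7)=1
t=8: f(8,-2)=48 f(8,0)=69 f(8,2)=56 f(8,4)=28 f(8,6)=8 f(8,8)=1
Σ_s f(8,s) = 210
P = 210/256 = 105/128

Answer: 105/128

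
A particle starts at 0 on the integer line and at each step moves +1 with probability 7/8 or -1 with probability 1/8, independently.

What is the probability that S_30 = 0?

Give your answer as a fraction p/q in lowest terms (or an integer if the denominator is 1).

Answer: 46026872966863343835/77371252455336267181195264

Derivation:
To be at 0 after 30 steps: need exactly 15 steps of +1 and 15 of -1.
Number of such sequences: C(30,15) = 155117520
Each has probability (7/8)^15 · (1/8)^15 = 4747561509943/1237940039285380274899124224
P = 155117520 · 4747561509943/1237940039285380274899124224 = 46026872966863343835/77371252455336267181195264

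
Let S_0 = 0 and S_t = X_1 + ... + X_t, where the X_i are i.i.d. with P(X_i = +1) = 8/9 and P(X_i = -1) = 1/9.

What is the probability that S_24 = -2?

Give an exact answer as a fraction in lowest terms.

To reach position -2 after 24 steps: need 11 steps of +1 and 13 steps of -1.
Number of such sequences: C(24,11) = 2496144
Each has probability (8/9)^11 · (1/9)^13 = 8589934592/79766443076872509863361
P = 2496144 · 8589934592/79766443076872509863361 = 7147237897404416/26588814358957503287787

Answer: 7147237897404416/26588814358957503287787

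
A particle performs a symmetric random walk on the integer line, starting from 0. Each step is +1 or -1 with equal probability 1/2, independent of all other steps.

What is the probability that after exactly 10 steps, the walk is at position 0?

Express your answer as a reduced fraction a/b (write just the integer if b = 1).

To return to 0 after 10 steps: need exactly 5 steps of +1 and 5 of -1.
Favorable paths: C(10,5) = 252
Total paths: 2^10 = 1024
P = 252/1024 = 63/256

Answer: 63/256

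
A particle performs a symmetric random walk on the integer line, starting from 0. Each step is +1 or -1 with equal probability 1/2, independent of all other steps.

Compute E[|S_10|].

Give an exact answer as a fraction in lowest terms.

Answer: 315/128

Derivation:
S_10 takes values m ≡ 0 (mod 2) with |m| ≤ 10; P(S_10=m) = C(10,(10+m)/2)/2^10.
Total paths: 2^10 = 1024
Distribution: P(S=-10)=1/1024, P(S=-8)=10/1024, P(S=-6)=45/1024, P(S=-4)=120/1024, P(S=-2)=210/1024, P(S=0)=252/1024, P(S=2)=210/1024, P(S=4)=120/1024, P(S=6)=45/1024, P(S=8)=10/1024, P(S=10)=1/1024
E[|S_10|] = Σ_m |m|·P(S_10=m) = 2520/1024 = 315/128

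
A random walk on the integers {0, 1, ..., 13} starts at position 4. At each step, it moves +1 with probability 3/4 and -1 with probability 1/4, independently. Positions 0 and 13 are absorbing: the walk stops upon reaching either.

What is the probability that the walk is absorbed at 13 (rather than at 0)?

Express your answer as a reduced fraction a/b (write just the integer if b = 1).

Biased walk: p = 3/4, q = 1/4, r = q/p = 1/3
Gambler's ruin: P(hit 13 before 0 | start at 4) = (1 - r^a)/(1 - r^N)
r^4 = 1/81; r^13 = 1/1594323
P = (1 - 1/81) / (1 - 1/1594323) = 80/81 / 1594322/1594323 = 787320/797161

Answer: 787320/797161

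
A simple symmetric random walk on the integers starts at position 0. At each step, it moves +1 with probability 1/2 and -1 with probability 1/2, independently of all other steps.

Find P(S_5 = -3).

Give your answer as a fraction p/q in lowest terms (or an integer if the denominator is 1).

To reach position -3 after 5 steps: need 1 step of +1 and 4 of -1.
Favorable paths: C(5,1) = 5
Total paths: 2^5 = 32
P = 5/32 = 5/32

Answer: 5/32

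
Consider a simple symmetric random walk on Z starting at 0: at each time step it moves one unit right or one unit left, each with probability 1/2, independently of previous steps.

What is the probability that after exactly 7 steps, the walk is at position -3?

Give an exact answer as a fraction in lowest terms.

To reach position -3 after 7 steps: need 2 steps of +1 and 5 of -1.
Favorable paths: C(7,2) = 21
Total paths: 2^7 = 128
P = 21/128 = 21/128

Answer: 21/128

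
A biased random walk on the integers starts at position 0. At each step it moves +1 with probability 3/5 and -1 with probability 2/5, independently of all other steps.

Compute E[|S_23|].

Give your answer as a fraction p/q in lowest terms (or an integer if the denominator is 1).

Answer: 13028720725784579/2384185791015625

Derivation:
S_23 takes values m ≡ 1 (mod 2) with |m| ≤ 23; P(S_23=m) = C(23,(23+m)/2) · (3/5)^((23+m)/2) · (2/5)^((23-m)/2).
Distribution: P(S=-23)=8388608/11920928955078125, P(S=-21)=289406976/11920928955078125, P(S=-19)=4775215104/11920928955078125, P(S=-17)=50139758592/11920928955078125, P(S=-15)=75209637888/2384185791015625, P(S=-13)=2143474679808/11920928955078125, P(S=-11)=9645636059136/11920928955078125, P(S=-9)=35137674215424/11920928955078125, P(S=-7)=105413022646272/11920928955078125, P(S=-5)=52706511323136/2384185791015625, P(S=-3)=553418368892928/11920928955078125, P(S=-1)=981059835764736/11920928955078125, P(S=1)=1471589753647104/11920928955078125, P(S=3)=1867786995013632/11920928955078125, P(S=5)=400240070360064/2384185791015625, P(S=7)=1801080316620288/11920928955078125, P(S=9)=1350810237465216/11920928955078125, P(S=11)=834323970199104/11920928955078125, P(S=13)=417161985099552/11920928955078125, P(S=15)=32933840928912/2384185791015625, P(S=17)=49400761393368/11920928955078125, P(S=19)=10585877441436/11920928955078125, P(S=21)=1443528742014/11920928955078125, P(S=23)=94143178827/11920928955078125
E[|S_23|] = Σ_m |m|·P(S_23=m) = 13028720725784579/2384185791015625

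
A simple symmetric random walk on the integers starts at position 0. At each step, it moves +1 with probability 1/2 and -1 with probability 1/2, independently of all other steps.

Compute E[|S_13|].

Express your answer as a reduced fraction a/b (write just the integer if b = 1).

Answer: 3003/1024

Derivation:
S_13 takes values m ≡ 1 (mod 2) with |m| ≤ 13; P(S_13=m) = C(13,(13+m)/2)/2^13.
Total paths: 2^13 = 8192
Distribution: P(S=-13)=1/8192, P(S=-11)=13/8192, P(S=-9)=78/8192, P(S=-7)=286/8192, P(S=-5)=715/8192, P(S=-3)=1287/8192, P(S=-1)=1716/8192, P(S=1)=1716/8192, P(S=3)=1287/8192, P(S=5)=715/8192, P(S=7)=286/8192, P(S=9)=78/8192, P(S=11)=13/8192, P(S=13)=1/8192
E[|S_13|] = Σ_m |m|·P(S_13=m) = 24024/8192 = 3003/1024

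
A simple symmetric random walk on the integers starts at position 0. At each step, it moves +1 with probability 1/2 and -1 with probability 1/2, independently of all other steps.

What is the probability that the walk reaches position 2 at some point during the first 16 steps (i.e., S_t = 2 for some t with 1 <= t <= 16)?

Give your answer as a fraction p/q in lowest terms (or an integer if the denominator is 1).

Answer: 20613/32768

Derivation:
Count via complement. Let g(t,s) = #length-t paths at position s with S_1..S_t all ≠ 2.
g(t,s) = g(t-1,s-1) + g(t-1,s+1) for s ≠ 2; g(t,2) = 0.
t=0: g(0,0)=1
t=1: g(1,-1)=1 g(1,1)=1
t=2: g(2,-2)=1 g(2,0)=2
t=3: g(3,-3)=1 g(3,-1)=3 g(3,1)=2
t=4: g(4,-4)=1 g(4,-2)=4 g(4,0)=5
t=5: g(5,-5)=1 g(5,-3)=5 g(5,-1)=9 g(5,1)=5
t=6: g(6,-6)=1 g(6,-4)=6 g(6,-2)=14 g(6,0)=14
t=7: g(7,-7)=1 g(7,-5)=7 g(7,-3)=20 g(7,-1)=28 g(7,1)=14
t=8: g(8,-8)=1 g(8,-6)=8 g(8,-4)=27 g(8,-2)=48 g(8,0)=42
t=9: g(9,-9)=1 g(9,-7)=9 g(9,-5)=35 g(9,-3)=75 g(9,-1)=90 g(9,1)=42
t=10: g(10,-10)=1 g(10,-8)=10 g(10,-6)=44 g(10,-4)=110 g(10,-2)=165 g(10,0)=132
t=11: g(11,-11)=1 g(11,-9)=11 g(11,-7)=54 g(11,-5)=154 g(11,-3)=275 g(11,-1)=297 g(11,1)=132
t=12: g(12,-12)=1 g(12,-10)=12 g(12,-8)=65 g(12,-6)=208 g(12,-4)=429 g(12,-2)=572 g(12,0)=429
t=13: g(13,-13)=1 g(13,-11)=13 g(13,-9)=77 g(13,-7)=273 g(13,-5)=637 g(13,-3)=1001 g(13,-1)=1001 g(13,1)=429
t=14: g(14,-14)=1 g(14,-12)=14 g(14,-10)=90 g(14,-8)=350 g(14,-6)=910 g(14,-4)=1638 g(14,-2)=2002 g(14,0)=1430
t=15: g(15,-15)=1 g(15,-13)=15 g(15,-11)=104 g(15,-9)=440 g(15,-7)=1260 g(15,-5)=2548 g(15,-3)=3640 g(15,-1)=3432 g(15,1)=1430
t=16: g(16,-16)=1 g(16,-14)=16 g(16,-12)=119 g(16,-10)=544 g(16,-8)=1700 g(16,-6)=3808 g(16,-4)=6188 g(16,-2)=7072 g(16,0)=4862
Paths never hitting 2: Σ_s g(16,s) = 24310
Paths hitting 2: 2^16 - 24310 = 41226
P = 41226/65536 = 20613/32768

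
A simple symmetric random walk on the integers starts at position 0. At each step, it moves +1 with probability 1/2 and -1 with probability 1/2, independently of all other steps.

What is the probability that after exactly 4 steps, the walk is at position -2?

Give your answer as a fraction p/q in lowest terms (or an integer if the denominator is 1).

Answer: 1/4

Derivation:
To reach position -2 after 4 steps: need 1 step of +1 and 3 of -1.
Favorable paths: C(4,1) = 4
Total paths: 2^4 = 16
P = 4/16 = 1/4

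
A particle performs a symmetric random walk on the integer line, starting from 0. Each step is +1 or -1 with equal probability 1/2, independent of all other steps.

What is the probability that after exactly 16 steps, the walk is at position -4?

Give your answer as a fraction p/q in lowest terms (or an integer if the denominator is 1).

Answer: 1001/8192

Derivation:
To reach position -4 after 16 steps: need 6 steps of +1 and 10 of -1.
Favorable paths: C(16,6) = 8008
Total paths: 2^16 = 65536
P = 8008/65536 = 1001/8192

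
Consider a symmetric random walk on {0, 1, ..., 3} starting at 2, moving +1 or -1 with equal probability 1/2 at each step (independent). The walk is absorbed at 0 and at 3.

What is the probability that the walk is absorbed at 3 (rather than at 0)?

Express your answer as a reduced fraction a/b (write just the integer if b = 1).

Answer: 2/3

Derivation:
Symmetric walk (p = 1/2): the harmonic-function argument gives P(hit 3 before 0 | start at 2) = a/N.
P = 2/3 = 2/3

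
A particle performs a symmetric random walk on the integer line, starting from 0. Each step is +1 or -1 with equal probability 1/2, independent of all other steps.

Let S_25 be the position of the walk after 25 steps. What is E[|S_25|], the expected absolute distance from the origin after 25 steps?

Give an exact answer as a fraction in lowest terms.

Answer: 16900975/4194304

Derivation:
S_25 takes values m ≡ 1 (mod 2) with |m| ≤ 25; P(S_25=m) = C(25,(25+m)/2)/2^25.
Total paths: 2^25 = 33554432
Distribution: P(S=-25)=1/33554432, P(S=-23)=25/33554432, P(S=-21)=300/33554432, P(S=-19)=2300/33554432, P(S=-17)=12650/33554432, P(S=-15)=53130/33554432, P(S=-13)=177100/33554432, P(S=-11)=480700/33554432, P(S=-9)=1081575/33554432, P(S=-7)=2042975/33554432, P(S=-5)=3268760/33554432, P(S=-3)=4457400/33554432, P(S=-1)=5200300/33554432, P(S=1)=5200300/33554432, P(S=3)=4457400/33554432, P(S=5)=3268760/33554432, P(S=7)=2042975/33554432, P(S=9)=1081575/33554432, P(S=11)=480700/33554432, P(S=13)=177100/33554432, P(S=15)=53130/33554432, P(S=17)=12650/33554432, P(S=19)=2300/33554432, P(S=21)=300/33554432, P(S=23)=25/33554432, P(S=25)=1/33554432
E[|S_25|] = Σ_m |m|·P(S_25=m) = 135207800/33554432 = 16900975/4194304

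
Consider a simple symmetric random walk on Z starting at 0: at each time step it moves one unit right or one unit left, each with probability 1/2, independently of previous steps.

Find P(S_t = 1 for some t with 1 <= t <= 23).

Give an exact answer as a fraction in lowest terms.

Count via complement. Let g(t,s) = #length-t paths at position s with S_1..S_t all ≠ 1.
g(t,s) = g(t-1,s-1) + g(t-1,s+1) for s ≠ 1; g(t,1) = 0.
t=0: g(0,0)=1
t=1: g(1,-1)=1
t=2: g(2,-2)=1 g(2,0)=1
t=3: g(3,-3)=1 g(3,-1)=2
t=4: g(4,-4)=1 g(4,-2)=3 g(4,0)=2
t=5: g(5,-5)=1 g(5,-3)=4 g(5,-1)=5
t=6: g(6,-6)=1 g(6,-4)=5 g(6,-2)=9 g(6,0)=5
t=7: g(7,-7)=1 g(7,-5)=6 g(7,-3)=14 g(7,-1)=14
t=8: g(8,-8)=1 g(8,-6)=7 g(8,-4)=20 g(8,-2)=28 g(8,0)=14
t=9: g(9,-9)=1 g(9,-7)=8 g(9,-5)=27 g(9,-3)=48 g(9,-1)=42
t=10: g(10,-10)=1 g(10,-8)=9 g(10,-6)=35 g(10,-4)=75 g(10,-2)=90 g(10,0)=42
t=11: g(11,-11)=1 g(11,-9)=10 g(11,-7)=44 g(11,-5)=110 g(11,-3)=165 g(11,-1)=132
t=12: g(12,-12)=1 g(12,-10)=11 g(12,-8)=54 g(12,-6)=154 g(12,-4)=275 g(12,-2)=297 g(12,0)=132
t=13: g(13,-13)=1 g(13,-11)=12 g(13,-9)=65 g(13,-7)=208 g(13,-5)=429 g(13,-3)=572 g(13,-1)=429
t=14: g(14,-14)=1 g(14,-12)=13 g(14,-10)=77 g(14,-8)=273 g(14,-6)=637 g(14,-4)=1001 g(14,-2)=1001 g(14,0)=429
t=15: g(15,-15)=1 g(15,-13)=14 g(15,-11)=90 g(15,-9)=350 g(15,-7)=910 g(15,-5)=1638 g(15,-3)=2002 g(15,-1)=1430
t=16: g(16,-16)=1 g(16,-14)=15 g(16,-12)=104 g(16,-10)=440 g(16,-8)=1260 g(16,-6)=2548 g(16,-4)=3640 g(16,-2)=3432 g(16,0)=1430
t=17: g(17,-17)=1 g(17,-15)=16 g(17,-13)=119 g(17,-11)=544 g(17,-9)=1700 g(17,-7)=3808 g(17,-5)=6188 g(17,-3)=7072 g(17,-1)=4862
t=18: g(18,-18)=1 g(18,-16)=17 g(18,-14)=135 g(18,-12)=663 g(18,-10)=2244 g(18,-8)=5508 g(18,-6)=9996 g(18,-4)=13260 g(18,-2)=11934 g(18,0)=4862
t=19: g(19,-19)=1 g(19,-17)=18 g(19,-15)=152 g(19,-13)=798 g(19,-11)=2907 g(19,-9)=7752 g(19,-7)=15504 g(19,-5)=23256 g(19,-3)=25194 g(19,-1)=16796
t=20: g(20,-20)=1 g(20,-18)=19 g(20,-16)=170 g(20,-14)=950 g(20,-12)=3705 g(20,-10)=10659 g(20,-8)=23256 g(20,-6)=38760 g(20,-4)=48450 g(20,-2)=41990 g(20,0)=16796
t=21: g(21,-21)=1 g(21,-19)=20 g(21,-17)=189 g(21,-15)=1120 g(21,-13)=4655 g(21,-11)=14364 g(21,-9)=33915 g(21,-7)=62016 g(21,-5)=87210 g(21,-3)=90440 g(21,-1)=58786
t=22: g(22,-22)=1 g(22,-20)=21 g(22,-18)=209 g(22,-16)=1309 g(22,-14)=5775 g(22,-12)=19019 g(22,-10)=48279 g(22,-8)=95931 g(22,-6)=149226 g(22,-4)=177650 g(22,-2)=149226 g(22,0)=58786
t=23: g(23,-23)=1 g(23,-21)=22 g(23,-19)=230 g(23,-17)=1518 g(23,-15)=7084 g(23,-13)=24794 g(23,-11)=67298 g(23,-9)=144210 g(23,-7)=245157 g(23,-5)=326876 g(23,-3)=326876 g(23,-1)=208012
Paths never hitting 1: Σ_s g(23,s) = 1352078
Paths hitting 1: 2^23 - 1352078 = 7036530
P = 7036530/8388608 = 3518265/4194304

Answer: 3518265/4194304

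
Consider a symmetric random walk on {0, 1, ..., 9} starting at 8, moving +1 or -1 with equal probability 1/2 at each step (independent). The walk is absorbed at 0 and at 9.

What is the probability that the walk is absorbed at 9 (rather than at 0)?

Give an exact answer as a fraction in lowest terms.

Symmetric walk (p = 1/2): the harmonic-function argument gives P(hit 9 before 0 | start at 8) = a/N.
P = 8/9 = 8/9

Answer: 8/9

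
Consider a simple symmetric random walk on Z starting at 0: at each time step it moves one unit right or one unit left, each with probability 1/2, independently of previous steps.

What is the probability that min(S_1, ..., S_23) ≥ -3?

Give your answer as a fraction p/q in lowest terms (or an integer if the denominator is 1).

Answer: 156009/262144

Derivation:
Let f(t,s) = #length-t paths at position s with S_1..S_t all ≥ -3.
f(t,s) = f(t-1,s-1) + f(t-1,s+1) for s ≥ -3; f(t,s) = 0 for s < -3.
t=0: f(0,0)=1
t=1: f(1,-1)=1 f(1,1)=1
t=2: f(2,-2)=1 f(2,0)=2 f(2,2)=1
t=3: f(3,-3)=1 f(3,-1)=3 f(3,1)=3 f(3,3)=1
t=4: f(4,-2)=4 f(4,0)=6 f(4,2)=4 f(4,4)=1
t=5: f(5,-3)=4 f(5,-1)=10 f(5,1)=10 f(5,3)=5 f(5,5)=1
t=6: f(6,-2)=14 f(6,0)=20 f(6,2)=15 f(6,4)=6 f(6,6)=1
t=7: f(7,-3)=14 f(7,-1)=34 f(7,1)=35 f(7,3)=21 f(7,5)=7 f(7,7)=1
t=8: f(8,-2)=48 f(8,0)=69 f(8,2)=56 f(8,4)=28 f(8,6)=8 f(8,8)=1
t=9: f(9,-3)=48 f(9,-1)=117 f(9,1)=125 f(9,3)=84 f(9,5)=36 f(9,7)=9 f(9,9)=1
t=10: f(10,-2)=165 f(10,0)=242 f(10,2)=209 f(10,4)=120 f(10,6)=45 f(10,8)=10 f(10,10)=1
t=11: f(11,-3)=165 f(11,-1)=407 f(11,1)=451 f(11,3)=329 f(11,5)=165 f(11,7)=55 f(11,9)=11 f(11,11)=1
t=12: f(12,-2)=572 f(12,0)=858 f(12,2)=780 f(12,4)=494 f(12,6)=220 f(12,8)=66 f(12,10)=12 f(12,12)=1
t=13: f(13,-3)=572 f(13,-1)=1430 f(13,1)=1638 f(13,3)=1274 f(13,5)=714 f(13,7)=286 f(13,9)=78 f(13,11)=13 f(13,13)=1
t=14: f(14,-2)=2002 f(14,0)=3068 f(14,2)=2912 f(14,4)=1988 f(14,6)=1000 f(14,8)=364 f(14,10)=91 f(14,12)=14 f(14,14)=1
t=15: f(15,-3)=2002 f(15,-1)=5070 f(15,1)=5980 f(15,3)=4900 f(15,5)=2988 f(15,7)=1364 f(15,9)=455 f(15,11)=105 f(15,13)=15 f(15,15)=1
t=16: f(16,-2)=7072 f(16,0)=11050 f(16,2)=10880 f(16,4)=7888 f(16,6)=4352 f(16,8)=1819 f(16,10)=560 f(16,12)=120 f(16,14)=16 f(16,16)=1
t=17: f(17,-3)=7072 f(17,-1)=18122 f(17,1)=21930 f(17,3)=18768 f(17,5)=12240 f(17,7)=6171 f(17,9)=2379 f(17,11)=680 f(17,13)=136 f(17,15)=17 f(17,17)=1
t=18: f(18,-2)=25194 f(18,0)=40052 f(18,2)=40698 f(18,4)=31008 f(18,6)=18411 f(18,8)=8550 f(18,10)=3059 f(18,12)=816 f(18,14)=153 f(18,16)=18 f(18,18)=1
t=19: f(19,-3)=25194 f(19,-1)=65246 f(19,1)=80750 f(19,3)=71706 f(19,5)=49419 f(19,7)=26961 f(19,9)=11609 f(19,11)=3875 f(19,13)=969 f(19,15)=171 f(19,17)=19 f(19,19)=1
t=20: f(20,-2)=90440 f(20,0)=145996 f(20,2)=152456 f(20,4)=121125 f(20,6)=76380 f(20,8)=38570 f(20,10)=15484 f(20,12)=4844 f(20,14)=1140 f(20,16)=190 f(20,18)=20 f(20,20)=1
t=21: f(21,-3)=90440 f(21,-1)=236436 f(21,1)=298452 f(21,3)=273581 f(21,5)=197505 f(21,7)=114950 f(21,9)=54054 f(21,11)=20328 f(21,13)=5984 f(21,15)=1330 f(21,17)=210 f(21,19)=21 f(21,21)=1
t=22: f(22,-2)=326876 f(22,0)=534888 f(22,2)=572033 f(22,4)=471086 f(22,6)=312455 f(22,8)=169004 f(22,10)=74382 f(22,12)=26312 f(22,14)=7314 f(22,16)=1540 f(22,18)=231 f(22,20)=22 f(22,22)=1
t=23: f(23,-3)=326876 f(23,-1)=861764 f(23,1)=1106921 f(23,3)=1043119 f(23,5)=783541 f(23,7)=481459 f(23,9)=243386 f(23,11)=100694 f(23,13)=33626 f(23,15)=8854 f(23,17)=1771 f(23,19)=253 f(23,21)=23 f(23,23)=1
Σ_s f(23,s) = 4992288
P = 4992288/8388608 = 156009/262144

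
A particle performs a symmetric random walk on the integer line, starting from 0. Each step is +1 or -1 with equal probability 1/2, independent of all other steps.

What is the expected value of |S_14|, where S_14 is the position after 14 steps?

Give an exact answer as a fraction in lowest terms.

Answer: 3003/1024

Derivation:
S_14 takes values m ≡ 0 (mod 2) with |m| ≤ 14; P(S_14=m) = C(14,(14+m)/2)/2^14.
Total paths: 2^14 = 16384
Distribution: P(S=-14)=1/16384, P(S=-12)=14/16384, P(S=-10)=91/16384, P(S=-8)=364/16384, P(S=-6)=1001/16384, P(S=-4)=2002/16384, P(S=-2)=3003/16384, P(S=0)=3432/16384, P(S=2)=3003/16384, P(S=4)=2002/16384, P(S=6)=1001/16384, P(S=8)=364/16384, P(S=10)=91/16384, P(S=12)=14/16384, P(S=14)=1/16384
E[|S_14|] = Σ_m |m|·P(S_14=m) = 48048/16384 = 3003/1024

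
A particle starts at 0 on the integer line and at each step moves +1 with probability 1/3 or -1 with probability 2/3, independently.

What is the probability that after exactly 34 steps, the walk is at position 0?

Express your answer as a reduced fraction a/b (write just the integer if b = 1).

To be at 0 after 34 steps: need exactly 17 steps of +1 and 17 of -1.
Number of such sequences: C(34,17) = 2333606220
Each has probability (1/3)^17 · (2/3)^17 = 131072/16677181699666569
P = 2333606220 · 131072/16677181699666569 = 11328534609920/617673396283947

Answer: 11328534609920/617673396283947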